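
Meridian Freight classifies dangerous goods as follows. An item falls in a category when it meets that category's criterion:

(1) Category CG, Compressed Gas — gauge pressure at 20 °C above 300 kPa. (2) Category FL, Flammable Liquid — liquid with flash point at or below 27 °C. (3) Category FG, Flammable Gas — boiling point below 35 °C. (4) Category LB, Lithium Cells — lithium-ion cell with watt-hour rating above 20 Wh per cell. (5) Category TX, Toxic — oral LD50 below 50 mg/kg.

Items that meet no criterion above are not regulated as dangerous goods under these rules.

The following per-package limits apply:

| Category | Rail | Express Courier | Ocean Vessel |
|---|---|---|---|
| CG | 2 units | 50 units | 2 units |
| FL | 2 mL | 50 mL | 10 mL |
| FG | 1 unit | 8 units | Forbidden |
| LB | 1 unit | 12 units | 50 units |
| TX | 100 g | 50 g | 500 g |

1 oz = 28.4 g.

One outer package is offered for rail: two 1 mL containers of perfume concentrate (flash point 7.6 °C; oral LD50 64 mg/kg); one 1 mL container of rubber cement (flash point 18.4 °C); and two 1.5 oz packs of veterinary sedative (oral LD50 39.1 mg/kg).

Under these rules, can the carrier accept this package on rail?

No

Flash point 7.6 °C meets the Category FL criterion (Flammable Liquid), so the perfume concentrate is Category FL.
Flash point 18.4 °C meets the Category FL criterion (Flammable Liquid), so the rubber cement is Category FL.
Oral LD50 39.1 mg/kg meets the Category TX criterion (Toxic), so the veterinary sedative is Category TX.
Category FL net quantity: (two 1 mL containers = 2 mL) + 1 mL = 3 mL.
That exceeds the Category FL rail limit of 2 mL.
Category TX quantity: two 1.5 oz packs = 85.2 g.
85.2 g ≤ 100 g (rail limit, Category TX) — within limit.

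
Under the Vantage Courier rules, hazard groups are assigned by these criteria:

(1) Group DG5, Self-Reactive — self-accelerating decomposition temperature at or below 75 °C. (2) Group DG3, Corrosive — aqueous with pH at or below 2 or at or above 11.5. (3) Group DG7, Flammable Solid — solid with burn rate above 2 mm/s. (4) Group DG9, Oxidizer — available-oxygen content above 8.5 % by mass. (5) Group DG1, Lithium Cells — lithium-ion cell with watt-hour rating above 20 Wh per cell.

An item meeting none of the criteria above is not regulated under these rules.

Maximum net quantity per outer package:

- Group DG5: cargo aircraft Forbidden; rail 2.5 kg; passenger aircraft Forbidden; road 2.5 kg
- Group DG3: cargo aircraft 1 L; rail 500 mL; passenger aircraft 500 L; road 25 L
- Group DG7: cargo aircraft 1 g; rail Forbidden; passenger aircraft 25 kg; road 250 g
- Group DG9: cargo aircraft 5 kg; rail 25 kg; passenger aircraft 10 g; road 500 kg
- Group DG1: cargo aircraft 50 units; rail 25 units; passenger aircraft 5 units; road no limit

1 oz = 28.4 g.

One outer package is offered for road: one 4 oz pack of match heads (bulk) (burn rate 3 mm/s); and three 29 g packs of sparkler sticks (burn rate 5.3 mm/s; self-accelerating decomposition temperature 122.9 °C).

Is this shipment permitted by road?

Yes

Match heads (bulk): burn rate 3 mm/s > 2 mm/s → Group DG7 (Flammable Solid).
Sparkler sticks: burn rate 5.3 mm/s > 2 mm/s → Group DG7 (Flammable Solid).
Group DG7 net quantity: (one 4 oz pack = 113.6 g) + (three 29 g packs = 87 g) = 200.6 g.
200.6 g ≤ 250 g (road limit, Group DG7) — within limit.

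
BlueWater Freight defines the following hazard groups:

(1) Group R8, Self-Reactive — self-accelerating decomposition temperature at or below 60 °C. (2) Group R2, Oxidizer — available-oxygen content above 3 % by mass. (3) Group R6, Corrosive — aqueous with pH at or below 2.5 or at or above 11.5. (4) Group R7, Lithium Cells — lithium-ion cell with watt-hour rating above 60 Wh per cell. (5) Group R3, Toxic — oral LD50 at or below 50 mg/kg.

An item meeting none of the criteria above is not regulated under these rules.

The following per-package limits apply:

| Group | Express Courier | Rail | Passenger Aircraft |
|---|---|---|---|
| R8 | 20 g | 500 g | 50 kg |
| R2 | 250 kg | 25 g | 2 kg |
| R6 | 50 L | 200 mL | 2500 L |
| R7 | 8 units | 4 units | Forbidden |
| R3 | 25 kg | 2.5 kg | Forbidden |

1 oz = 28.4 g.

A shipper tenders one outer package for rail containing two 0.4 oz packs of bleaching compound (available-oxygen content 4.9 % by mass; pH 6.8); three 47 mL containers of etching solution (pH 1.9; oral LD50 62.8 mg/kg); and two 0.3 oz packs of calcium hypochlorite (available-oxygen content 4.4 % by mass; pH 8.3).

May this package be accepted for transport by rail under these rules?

Bleaching compound: available-oxygen content 4.9 % by mass > 3 % by mass → Group R2 (Oxidizer).
Etching solution: pH 1.9 ≤ 2.5 → Group R6 (Corrosive).
Calcium hypochlorite: available-oxygen content 4.4 % by mass > 3 % by mass → Group R2 (Oxidizer).
Group R6 quantity: three 47 mL containers = 141 mL.
141 mL ≤ 200 mL (rail limit, Group R6) — within limit.
Group R2 net quantity: (two 0.4 oz packs = 22.72 g) + (two 0.3 oz packs = 17.04 g) = 39.76 g.
39.76 g exceeds the rail limit of 25 g for Group R2.

No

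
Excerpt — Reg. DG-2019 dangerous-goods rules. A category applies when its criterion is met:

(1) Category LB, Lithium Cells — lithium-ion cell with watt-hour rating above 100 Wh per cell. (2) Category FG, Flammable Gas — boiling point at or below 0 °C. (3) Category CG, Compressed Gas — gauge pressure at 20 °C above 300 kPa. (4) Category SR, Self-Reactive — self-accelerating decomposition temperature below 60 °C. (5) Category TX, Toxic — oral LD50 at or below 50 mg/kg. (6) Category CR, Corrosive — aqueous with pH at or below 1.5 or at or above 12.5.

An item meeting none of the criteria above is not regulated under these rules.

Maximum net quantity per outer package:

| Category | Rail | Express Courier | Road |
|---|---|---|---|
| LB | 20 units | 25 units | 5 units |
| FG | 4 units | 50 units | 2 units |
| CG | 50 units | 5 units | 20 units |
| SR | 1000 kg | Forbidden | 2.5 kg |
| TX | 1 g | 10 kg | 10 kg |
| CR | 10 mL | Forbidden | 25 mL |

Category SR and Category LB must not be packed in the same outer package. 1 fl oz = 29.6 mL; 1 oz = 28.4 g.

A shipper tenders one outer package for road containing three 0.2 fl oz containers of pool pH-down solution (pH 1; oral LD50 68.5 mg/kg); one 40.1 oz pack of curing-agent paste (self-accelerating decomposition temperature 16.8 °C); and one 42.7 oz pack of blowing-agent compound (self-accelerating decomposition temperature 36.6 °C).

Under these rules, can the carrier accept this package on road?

Yes

pH 1 meets the Category CR criterion (Corrosive), so the pool pH-down solution is Category CR.
Curing-agent paste: self-accelerating decomposition temperature 16.8 °C < 60 °C → Category SR (Self-Reactive).
Blowing-agent compound: self-accelerating decomposition temperature 36.6 °C < 60 °C → Category SR (Self-Reactive).
Category CR quantity: three 0.2 fl oz containers = 17.76 mL.
17.76 mL is within the road limit of 25 mL for Category CR.
Category SR net quantity: (one 40.1 oz pack = 1138.84 g) + (one 42.7 oz pack = 1212.68 g) = 2351.52 g.
2351.52 g is within the road limit of 2.5 kg for Category SR.
The segregation rule (Category SR with Category LB) does not apply to Category CR with Category SR.
Every hazard category is within its road limit and no segregation rule is violated.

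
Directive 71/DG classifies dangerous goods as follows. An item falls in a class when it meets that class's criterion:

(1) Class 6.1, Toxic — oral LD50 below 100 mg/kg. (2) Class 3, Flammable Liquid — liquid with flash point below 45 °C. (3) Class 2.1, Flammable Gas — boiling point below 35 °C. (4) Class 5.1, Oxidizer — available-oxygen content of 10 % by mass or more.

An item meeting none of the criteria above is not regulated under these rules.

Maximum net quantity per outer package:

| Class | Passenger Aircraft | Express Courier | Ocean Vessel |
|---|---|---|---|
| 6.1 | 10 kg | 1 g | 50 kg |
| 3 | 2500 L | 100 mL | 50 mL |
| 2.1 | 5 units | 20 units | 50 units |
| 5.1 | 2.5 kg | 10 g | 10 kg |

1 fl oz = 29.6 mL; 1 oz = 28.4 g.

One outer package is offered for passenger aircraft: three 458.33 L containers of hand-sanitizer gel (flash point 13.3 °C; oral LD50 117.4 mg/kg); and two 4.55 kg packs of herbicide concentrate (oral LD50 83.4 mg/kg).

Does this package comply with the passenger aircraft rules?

Yes

Flash point 13.3 °C meets the Class 3 criterion (Flammable Liquid), so the hand-sanitizer gel is Class 3.
With oral LD50 83.4 mg/kg (< 100 mg/kg), the herbicide concentrate falls in Class 6.1.
Class 3 quantity: three 458.33 L containers = 1374.99 L.
That is within the Class 3 passenger aircraft limit of 2500 L.
Class 6.1 quantity: two 4.55 kg packs = 9.1 kg.
9.1 kg is within the passenger aircraft limit of 10 kg for Class 6.1.
Every hazard class is within its passenger aircraft limit and no segregation rule is violated.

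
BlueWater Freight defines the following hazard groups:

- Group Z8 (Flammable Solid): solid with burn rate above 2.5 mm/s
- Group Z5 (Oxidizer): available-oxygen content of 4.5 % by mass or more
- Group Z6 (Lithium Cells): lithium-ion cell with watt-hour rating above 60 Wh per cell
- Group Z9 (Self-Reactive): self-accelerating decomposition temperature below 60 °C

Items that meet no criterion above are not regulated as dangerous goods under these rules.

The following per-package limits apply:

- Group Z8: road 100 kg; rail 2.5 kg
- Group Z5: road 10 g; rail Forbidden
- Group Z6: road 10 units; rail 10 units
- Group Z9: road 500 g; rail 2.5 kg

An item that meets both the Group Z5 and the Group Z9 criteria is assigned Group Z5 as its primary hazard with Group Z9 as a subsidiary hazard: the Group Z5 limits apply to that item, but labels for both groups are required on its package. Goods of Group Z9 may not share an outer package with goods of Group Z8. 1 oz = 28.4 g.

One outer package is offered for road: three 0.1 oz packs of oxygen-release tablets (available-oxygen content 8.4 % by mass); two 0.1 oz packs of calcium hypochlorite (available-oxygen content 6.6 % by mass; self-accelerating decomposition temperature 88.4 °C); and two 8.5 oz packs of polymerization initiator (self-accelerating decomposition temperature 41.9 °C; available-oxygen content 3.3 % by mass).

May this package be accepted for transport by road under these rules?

No

Oxygen-release tablets: available-oxygen content 8.4 % by mass ≥ 4.5 % by mass → Group Z5 (Oxidizer).
Calcium hypochlorite: available-oxygen content 6.6 % by mass ≥ 4.5 % by mass → Group Z5 (Oxidizer).
Polymerization initiator: self-accelerating decomposition temperature 41.9 °C < 60 °C → Group Z9 (Self-Reactive).
Total Group Z5: (three 0.1 oz packs = 8.52 g) + (two 0.1 oz packs = 5.68 g) = 14.2 g.
14.2 g exceeds the road limit of 10 g for Group Z5.
Group Z9 quantity: two 8.5 oz packs = 482.8 g.
That is within the Group Z9 road limit of 500 g.
The segregation rule (Group Z9 with Group Z8) does not apply to Group Z5 with Group Z9.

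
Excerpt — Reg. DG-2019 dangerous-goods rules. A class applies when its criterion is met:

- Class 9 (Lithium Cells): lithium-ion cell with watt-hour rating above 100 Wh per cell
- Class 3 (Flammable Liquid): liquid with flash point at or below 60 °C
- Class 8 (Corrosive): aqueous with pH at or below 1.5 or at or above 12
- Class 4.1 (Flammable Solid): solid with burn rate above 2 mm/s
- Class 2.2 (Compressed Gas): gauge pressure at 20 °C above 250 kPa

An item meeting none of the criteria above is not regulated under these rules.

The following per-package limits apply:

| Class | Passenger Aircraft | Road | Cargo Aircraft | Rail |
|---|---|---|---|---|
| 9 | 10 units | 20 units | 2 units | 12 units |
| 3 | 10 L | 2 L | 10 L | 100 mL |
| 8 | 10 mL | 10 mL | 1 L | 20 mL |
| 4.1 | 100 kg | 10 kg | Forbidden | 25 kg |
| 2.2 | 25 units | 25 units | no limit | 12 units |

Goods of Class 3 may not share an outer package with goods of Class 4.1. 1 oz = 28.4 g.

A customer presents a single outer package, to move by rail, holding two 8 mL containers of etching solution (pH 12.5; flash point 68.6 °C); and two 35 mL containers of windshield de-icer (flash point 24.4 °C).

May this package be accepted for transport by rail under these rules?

Etching solution: pH 12.5 ≥ 12 → Class 8 (Corrosive).
Windshield de-icer: flash point 24.4 °C ≤ 60 °C → Class 3 (Flammable Liquid).
Class 3 quantity: two 35 mL containers = 70 mL.
That is within the Class 3 rail limit of 100 mL.
Class 8 quantity: two 8 mL containers = 16 mL.
That is within the Class 8 rail limit of 20 mL.
The segregation rule (Class 3 with Class 4.1) does not apply to Class 3 with Class 8.
Every hazard class is within its rail limit and no segregation rule is violated.

Yes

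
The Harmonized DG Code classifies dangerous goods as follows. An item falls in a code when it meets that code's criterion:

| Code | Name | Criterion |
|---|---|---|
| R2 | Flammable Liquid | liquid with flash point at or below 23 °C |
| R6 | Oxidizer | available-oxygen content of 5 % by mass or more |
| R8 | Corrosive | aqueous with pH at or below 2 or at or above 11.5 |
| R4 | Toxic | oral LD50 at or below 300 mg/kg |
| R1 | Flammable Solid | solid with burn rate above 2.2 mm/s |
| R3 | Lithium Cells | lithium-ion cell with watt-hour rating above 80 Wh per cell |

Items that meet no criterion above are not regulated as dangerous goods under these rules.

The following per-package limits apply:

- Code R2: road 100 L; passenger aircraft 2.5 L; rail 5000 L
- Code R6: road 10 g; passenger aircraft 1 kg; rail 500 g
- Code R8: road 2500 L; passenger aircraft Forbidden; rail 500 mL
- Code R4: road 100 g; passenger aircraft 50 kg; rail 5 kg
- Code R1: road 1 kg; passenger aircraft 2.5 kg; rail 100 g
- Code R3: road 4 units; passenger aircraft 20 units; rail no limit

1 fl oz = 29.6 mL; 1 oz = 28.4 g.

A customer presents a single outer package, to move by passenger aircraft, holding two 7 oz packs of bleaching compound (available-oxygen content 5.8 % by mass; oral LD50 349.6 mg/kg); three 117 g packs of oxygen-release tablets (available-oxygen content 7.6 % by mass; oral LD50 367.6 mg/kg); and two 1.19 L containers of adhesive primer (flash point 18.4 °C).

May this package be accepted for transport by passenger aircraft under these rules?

Available-oxygen content 5.8 % by mass meets the Code R6 criterion (Oxidizer), so the bleaching compound is Code R6.
With available-oxygen content 7.6 % by mass (≥ 5 % by mass), the oxygen-release tablets fall in Code R6.
The adhesive primer has flash point 18.4 °C, which is ≤ 23 °C, so it is Code R2 (Flammable Liquid).
Code R2 quantity: two 1.19 L containers = 2.38 L.
2.38 L is within the passenger aircraft limit of 2.5 L for Code R2.
Code R6 net quantity: (two 7 oz packs = 397.6 g) + (three 117 g packs = 351 g) = 748.6 g.
That is within the Code R6 passenger aircraft limit of 1 kg.
Every hazard code is within its passenger aircraft limit and no segregation rule is violated.

Yes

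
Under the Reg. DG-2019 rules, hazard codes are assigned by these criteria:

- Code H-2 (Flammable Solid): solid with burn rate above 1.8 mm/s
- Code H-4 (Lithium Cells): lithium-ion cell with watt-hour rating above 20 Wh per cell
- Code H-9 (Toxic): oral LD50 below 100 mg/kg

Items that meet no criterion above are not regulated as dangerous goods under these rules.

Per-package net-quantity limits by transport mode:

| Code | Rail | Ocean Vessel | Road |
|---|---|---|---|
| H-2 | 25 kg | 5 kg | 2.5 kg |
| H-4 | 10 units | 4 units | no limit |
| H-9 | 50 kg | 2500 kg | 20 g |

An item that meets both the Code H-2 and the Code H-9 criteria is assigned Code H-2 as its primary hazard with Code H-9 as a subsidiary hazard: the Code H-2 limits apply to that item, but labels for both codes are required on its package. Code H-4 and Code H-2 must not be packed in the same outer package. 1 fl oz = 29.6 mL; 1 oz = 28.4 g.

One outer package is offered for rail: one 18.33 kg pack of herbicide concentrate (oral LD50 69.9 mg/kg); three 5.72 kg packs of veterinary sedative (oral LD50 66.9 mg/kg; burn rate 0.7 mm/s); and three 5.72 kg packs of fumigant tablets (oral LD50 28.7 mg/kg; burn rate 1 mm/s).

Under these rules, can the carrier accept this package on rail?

Oral LD50 69.9 mg/kg meets the Code H-9 criterion (Toxic), so the herbicide concentrate is Code H-9.
Oral LD50 66.9 mg/kg meets the Code H-9 criterion (Toxic), so the veterinary sedative is Code H-9.
With oral LD50 28.7 mg/kg (< 100 mg/kg), the fumigant tablets fall in Code H-9.
Total Code H-9: 18.33 kg + (three 5.72 kg packs = 17.16 kg) + (three 5.72 kg packs = 17.16 kg) = 52.65 kg.
52.65 kg > 50 kg (rail limit, Code H-9) — over the limit.

No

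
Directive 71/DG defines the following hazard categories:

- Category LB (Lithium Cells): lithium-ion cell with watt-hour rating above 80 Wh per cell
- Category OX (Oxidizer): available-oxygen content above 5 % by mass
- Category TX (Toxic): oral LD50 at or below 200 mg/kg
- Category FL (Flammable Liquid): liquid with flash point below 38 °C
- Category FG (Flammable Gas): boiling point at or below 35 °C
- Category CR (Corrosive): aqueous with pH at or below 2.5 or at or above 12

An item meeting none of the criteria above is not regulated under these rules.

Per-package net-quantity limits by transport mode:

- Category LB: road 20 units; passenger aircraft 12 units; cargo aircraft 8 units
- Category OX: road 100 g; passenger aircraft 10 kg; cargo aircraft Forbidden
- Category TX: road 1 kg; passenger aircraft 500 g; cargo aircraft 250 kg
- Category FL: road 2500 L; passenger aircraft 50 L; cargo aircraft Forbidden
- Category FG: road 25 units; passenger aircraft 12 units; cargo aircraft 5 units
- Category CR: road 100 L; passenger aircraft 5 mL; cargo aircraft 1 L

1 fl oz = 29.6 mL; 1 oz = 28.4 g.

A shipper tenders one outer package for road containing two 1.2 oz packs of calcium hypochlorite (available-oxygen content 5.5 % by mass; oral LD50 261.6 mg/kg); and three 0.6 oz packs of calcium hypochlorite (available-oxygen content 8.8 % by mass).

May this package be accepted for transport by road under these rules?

No

The calcium hypochlorite has available-oxygen content 5.5 % by mass, which is > 5 % by mass, so it is Category OX (Oxidizer).
The calcium hypochlorite has available-oxygen content 8.8 % by mass, which is > 5 % by mass, so it is Category OX (Oxidizer).
Total Category OX: (two 1.2 oz packs = 68.16 g) + (three 0.6 oz packs = 51.12 g) = 119.28 g.
119.28 g exceeds the road limit of 100 g for Category OX.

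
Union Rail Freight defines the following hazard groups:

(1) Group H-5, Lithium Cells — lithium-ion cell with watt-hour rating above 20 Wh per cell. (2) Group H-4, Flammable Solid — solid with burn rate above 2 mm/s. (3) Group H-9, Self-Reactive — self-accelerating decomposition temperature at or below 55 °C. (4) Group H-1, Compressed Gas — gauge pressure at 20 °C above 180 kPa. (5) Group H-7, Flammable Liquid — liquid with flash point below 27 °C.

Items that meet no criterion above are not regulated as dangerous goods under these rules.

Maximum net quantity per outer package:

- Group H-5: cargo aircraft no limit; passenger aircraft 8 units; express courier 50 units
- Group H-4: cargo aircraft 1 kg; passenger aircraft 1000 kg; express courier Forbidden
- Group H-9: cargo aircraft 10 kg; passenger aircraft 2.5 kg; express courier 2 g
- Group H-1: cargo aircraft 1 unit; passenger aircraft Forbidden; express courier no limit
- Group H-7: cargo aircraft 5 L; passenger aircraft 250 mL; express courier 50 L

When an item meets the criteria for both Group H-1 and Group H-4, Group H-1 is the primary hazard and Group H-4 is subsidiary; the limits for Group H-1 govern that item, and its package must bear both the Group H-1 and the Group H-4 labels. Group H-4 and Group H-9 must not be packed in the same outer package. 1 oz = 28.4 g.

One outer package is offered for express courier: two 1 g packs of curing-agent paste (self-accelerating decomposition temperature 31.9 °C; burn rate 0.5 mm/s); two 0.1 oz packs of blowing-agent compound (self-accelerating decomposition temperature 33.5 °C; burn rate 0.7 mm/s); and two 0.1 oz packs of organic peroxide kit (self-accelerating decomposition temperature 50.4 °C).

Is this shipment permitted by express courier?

Curing-agent paste: self-accelerating decomposition temperature 31.9 °C ≤ 55 °C → Group H-9 (Self-Reactive).
The blowing-agent compound has self-accelerating decomposition temperature 33.5 °C, which is ≤ 55 °C, so it is Group H-9 (Self-Reactive).
The organic peroxide kit has self-accelerating decomposition temperature 50.4 °C, which is ≤ 55 °C, so it is Group H-9 (Self-Reactive).
Group H-9 net quantity: (two 1 g packs = 2 g) + (two 0.1 oz packs = 5.68 g) + (two 0.1 oz packs = 5.68 g) = 13.36 g.
13.36 g > 2 g (express courier limit, Group H-9) — over the limit.

No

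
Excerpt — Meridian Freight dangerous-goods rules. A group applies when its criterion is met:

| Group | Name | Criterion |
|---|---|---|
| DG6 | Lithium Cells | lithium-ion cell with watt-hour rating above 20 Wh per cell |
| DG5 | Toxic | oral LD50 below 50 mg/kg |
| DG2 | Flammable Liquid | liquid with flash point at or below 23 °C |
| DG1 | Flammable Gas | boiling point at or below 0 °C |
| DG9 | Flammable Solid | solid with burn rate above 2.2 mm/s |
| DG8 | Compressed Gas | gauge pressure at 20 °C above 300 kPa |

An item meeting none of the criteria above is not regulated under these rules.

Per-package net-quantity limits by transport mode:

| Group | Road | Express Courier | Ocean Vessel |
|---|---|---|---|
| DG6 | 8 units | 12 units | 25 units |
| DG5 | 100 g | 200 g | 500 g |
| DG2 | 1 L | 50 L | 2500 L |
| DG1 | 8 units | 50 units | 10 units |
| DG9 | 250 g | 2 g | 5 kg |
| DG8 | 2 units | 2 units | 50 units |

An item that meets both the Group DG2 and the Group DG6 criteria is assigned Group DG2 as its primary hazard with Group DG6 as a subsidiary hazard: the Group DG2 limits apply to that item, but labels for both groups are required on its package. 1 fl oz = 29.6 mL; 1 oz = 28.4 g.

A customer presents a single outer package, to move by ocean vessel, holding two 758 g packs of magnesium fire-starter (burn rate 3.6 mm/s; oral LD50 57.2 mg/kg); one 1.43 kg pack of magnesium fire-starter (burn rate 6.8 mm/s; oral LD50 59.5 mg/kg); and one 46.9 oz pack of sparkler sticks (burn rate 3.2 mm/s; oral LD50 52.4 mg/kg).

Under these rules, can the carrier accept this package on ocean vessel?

Yes

With burn rate 3.6 mm/s (> 2.2 mm/s), the magnesium fire-starter falls in Group DG9.
Magnesium fire-starter: burn rate 6.8 mm/s > 2.2 mm/s → Group DG9 (Flammable Solid).
With burn rate 3.2 mm/s (> 2.2 mm/s), the sparkler sticks fall in Group DG9.
Total Group DG9: (two 758 g packs = 1.516 kg) + 1.43 kg + (one 46.9 oz pack = 1331.96 g) = 4277.96 g.
That is within the Group DG9 ocean vessel limit of 5 kg.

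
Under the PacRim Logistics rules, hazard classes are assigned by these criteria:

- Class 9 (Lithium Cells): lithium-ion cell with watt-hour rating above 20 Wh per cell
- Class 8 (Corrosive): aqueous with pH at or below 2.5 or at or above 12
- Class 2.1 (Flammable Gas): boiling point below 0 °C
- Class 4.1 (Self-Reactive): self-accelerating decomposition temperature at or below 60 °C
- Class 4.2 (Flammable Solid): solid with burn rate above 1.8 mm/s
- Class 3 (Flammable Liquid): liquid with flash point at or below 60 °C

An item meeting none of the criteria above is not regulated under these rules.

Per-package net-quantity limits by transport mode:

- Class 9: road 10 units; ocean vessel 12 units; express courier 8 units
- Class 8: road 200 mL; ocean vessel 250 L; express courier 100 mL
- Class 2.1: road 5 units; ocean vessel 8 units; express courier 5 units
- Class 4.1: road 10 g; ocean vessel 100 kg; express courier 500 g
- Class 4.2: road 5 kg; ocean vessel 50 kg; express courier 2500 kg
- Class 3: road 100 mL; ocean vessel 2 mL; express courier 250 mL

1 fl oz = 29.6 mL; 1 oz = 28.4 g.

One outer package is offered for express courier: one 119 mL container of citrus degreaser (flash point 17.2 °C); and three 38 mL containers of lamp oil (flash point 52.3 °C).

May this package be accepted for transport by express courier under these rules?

Yes

The citrus degreaser has flash point 17.2 °C, which is ≤ 60 °C, so it is Class 3 (Flammable Liquid).
Lamp oil: flash point 52.3 °C ≤ 60 °C → Class 3 (Flammable Liquid).
Class 3 net quantity: 119 mL + (three 38 mL containers = 114 mL) = 233 mL.
That is within the Class 3 express courier limit of 250 mL.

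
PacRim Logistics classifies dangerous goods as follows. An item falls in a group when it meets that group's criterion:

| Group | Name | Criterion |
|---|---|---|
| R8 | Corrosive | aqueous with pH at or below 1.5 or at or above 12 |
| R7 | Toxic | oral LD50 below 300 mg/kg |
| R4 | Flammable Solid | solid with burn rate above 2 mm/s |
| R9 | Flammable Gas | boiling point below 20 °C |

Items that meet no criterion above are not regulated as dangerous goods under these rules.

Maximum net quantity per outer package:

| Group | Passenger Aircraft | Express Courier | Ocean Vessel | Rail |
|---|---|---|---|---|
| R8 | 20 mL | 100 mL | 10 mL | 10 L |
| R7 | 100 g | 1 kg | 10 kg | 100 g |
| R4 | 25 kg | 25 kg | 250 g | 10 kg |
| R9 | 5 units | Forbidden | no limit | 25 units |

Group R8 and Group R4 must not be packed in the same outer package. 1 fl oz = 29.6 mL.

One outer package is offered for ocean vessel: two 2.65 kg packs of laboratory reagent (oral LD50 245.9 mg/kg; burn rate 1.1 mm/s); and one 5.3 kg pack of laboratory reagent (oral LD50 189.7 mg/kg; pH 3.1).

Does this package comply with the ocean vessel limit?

No

The laboratory reagent has oral LD50 245.9 mg/kg, which is < 300 mg/kg, so it is Group R7 (Toxic).
Laboratory reagent: oral LD50 189.7 mg/kg < 300 mg/kg → Group R7 (Toxic).
Group R7 net quantity: (two 2.65 kg packs = 5.3 kg) + 5.3 kg = 10.6 kg.
That exceeds the Group R7 ocean vessel limit of 10 kg.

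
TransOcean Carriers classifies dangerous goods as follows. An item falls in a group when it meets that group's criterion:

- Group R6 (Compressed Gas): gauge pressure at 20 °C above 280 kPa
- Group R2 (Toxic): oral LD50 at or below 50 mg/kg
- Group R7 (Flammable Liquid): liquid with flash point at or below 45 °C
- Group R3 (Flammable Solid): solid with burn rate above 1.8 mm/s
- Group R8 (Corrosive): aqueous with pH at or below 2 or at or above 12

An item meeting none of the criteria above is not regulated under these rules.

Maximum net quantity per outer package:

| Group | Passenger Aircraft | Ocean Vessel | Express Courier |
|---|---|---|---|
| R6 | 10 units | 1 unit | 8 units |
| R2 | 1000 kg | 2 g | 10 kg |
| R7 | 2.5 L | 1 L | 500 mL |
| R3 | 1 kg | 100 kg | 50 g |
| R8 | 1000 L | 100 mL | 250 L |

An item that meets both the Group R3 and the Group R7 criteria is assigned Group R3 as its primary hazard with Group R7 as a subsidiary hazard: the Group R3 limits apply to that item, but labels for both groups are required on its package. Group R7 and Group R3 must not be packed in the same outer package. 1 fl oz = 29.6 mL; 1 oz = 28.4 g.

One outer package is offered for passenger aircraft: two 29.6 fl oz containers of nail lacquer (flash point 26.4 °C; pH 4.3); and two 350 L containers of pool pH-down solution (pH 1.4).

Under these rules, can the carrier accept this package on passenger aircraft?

Yes

Flash point 26.4 °C meets the Group R7 criterion (Flammable Liquid), so the nail lacquer is Group R7.
The pool pH-down solution has pH 1.4, which is ≤ 2, so it is Group R8 (Corrosive).
Group R7 quantity: two 29.6 fl oz containers = 1752.32 mL.
That is within the Group R7 passenger aircraft limit of 2.5 L.
Group R8 quantity: two 350 L containers = 700 L.
That is within the Group R8 passenger aircraft limit of 1000 L.
The segregation rule (Group R7 with Group R3) does not apply to Group R7 with Group R8.
Every hazard group is within its passenger aircraft limit and no segregation rule is violated.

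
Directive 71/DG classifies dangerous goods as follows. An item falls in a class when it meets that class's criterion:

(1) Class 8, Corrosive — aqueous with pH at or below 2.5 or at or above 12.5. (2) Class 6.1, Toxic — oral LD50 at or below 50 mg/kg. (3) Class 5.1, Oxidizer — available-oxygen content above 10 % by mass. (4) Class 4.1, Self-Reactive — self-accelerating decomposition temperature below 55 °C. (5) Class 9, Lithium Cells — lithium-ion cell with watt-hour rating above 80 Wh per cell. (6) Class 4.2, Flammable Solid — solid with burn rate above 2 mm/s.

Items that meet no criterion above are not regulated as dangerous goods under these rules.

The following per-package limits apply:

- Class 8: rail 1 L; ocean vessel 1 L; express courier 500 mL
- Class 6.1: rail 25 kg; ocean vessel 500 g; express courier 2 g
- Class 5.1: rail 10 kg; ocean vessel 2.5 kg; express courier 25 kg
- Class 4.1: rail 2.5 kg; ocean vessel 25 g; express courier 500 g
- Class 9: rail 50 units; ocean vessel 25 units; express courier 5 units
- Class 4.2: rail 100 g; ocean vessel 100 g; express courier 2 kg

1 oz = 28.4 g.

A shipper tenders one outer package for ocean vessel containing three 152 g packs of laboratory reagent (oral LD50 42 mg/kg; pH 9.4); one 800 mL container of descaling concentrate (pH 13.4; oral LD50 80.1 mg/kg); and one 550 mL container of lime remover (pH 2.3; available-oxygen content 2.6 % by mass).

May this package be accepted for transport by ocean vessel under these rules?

Oral LD50 42 mg/kg meets the Class 6.1 criterion (Toxic), so the laboratory reagent is Class 6.1.
Descaling concentrate: pH 13.4 ≥ 12.5 → Class 8 (Corrosive).
pH 2.3 meets the Class 8 criterion (Corrosive), so the lime remover is Class 8.
Class 8 net quantity: 800 mL + 550 mL = 1.35 L.
1.35 L > 1 L (ocean vessel limit, Class 8) — over the limit.
Class 6.1 quantity: three 152 g packs = 456 g.
That is within the Class 6.1 ocean vessel limit of 500 g.

No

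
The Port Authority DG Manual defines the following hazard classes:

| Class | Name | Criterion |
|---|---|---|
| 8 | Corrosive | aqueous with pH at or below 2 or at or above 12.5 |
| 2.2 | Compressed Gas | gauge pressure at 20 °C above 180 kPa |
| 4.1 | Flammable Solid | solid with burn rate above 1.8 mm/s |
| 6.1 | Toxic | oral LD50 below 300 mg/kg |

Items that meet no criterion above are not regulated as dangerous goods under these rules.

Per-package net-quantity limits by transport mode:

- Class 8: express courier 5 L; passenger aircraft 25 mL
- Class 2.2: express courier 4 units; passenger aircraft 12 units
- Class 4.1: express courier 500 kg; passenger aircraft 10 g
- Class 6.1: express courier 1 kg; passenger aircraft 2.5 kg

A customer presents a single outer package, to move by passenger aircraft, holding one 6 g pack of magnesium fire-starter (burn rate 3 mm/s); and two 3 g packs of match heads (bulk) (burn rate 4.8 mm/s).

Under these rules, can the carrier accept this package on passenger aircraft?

No

The magnesium fire-starter has burn rate 3 mm/s, which is > 1.8 mm/s, so it is Class 4.1 (Flammable Solid).
Burn rate 4.8 mm/s meets the Class 4.1 criterion (Flammable Solid), so the match heads (bulk) are Class 4.1.
Class 4.1 net quantity: 6 g + (two 3 g packs = 6 g) = 12 g.
12 g > 10 g (passenger aircraft limit, Class 4.1) — over the limit.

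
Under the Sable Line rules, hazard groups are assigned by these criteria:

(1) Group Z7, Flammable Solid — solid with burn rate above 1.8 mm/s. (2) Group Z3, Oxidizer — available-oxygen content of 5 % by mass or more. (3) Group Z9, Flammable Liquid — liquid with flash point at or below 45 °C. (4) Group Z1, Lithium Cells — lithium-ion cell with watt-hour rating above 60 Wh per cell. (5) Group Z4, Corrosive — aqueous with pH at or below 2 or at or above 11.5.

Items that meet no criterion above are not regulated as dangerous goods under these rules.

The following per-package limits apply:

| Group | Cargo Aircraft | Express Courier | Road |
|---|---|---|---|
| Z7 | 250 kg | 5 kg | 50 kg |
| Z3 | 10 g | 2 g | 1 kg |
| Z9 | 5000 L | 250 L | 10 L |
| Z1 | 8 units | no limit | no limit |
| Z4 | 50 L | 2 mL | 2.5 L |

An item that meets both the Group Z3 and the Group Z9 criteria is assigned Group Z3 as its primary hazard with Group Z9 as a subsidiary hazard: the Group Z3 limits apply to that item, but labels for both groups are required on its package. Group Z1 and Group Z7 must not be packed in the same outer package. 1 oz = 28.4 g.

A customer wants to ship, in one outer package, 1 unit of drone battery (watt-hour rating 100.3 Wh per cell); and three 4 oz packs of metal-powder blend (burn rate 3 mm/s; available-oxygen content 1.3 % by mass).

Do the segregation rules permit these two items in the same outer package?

Drone battery: watt-hour rating 100.3 Wh per cell > 60 Wh per cell → Group Z1 (Lithium Cells).
Burn rate 3 mm/s meets the Group Z7 criterion (Flammable Solid), so the metal-powder blend is Group Z7.
Group Z1 and Group Z7 may not share an outer package.

No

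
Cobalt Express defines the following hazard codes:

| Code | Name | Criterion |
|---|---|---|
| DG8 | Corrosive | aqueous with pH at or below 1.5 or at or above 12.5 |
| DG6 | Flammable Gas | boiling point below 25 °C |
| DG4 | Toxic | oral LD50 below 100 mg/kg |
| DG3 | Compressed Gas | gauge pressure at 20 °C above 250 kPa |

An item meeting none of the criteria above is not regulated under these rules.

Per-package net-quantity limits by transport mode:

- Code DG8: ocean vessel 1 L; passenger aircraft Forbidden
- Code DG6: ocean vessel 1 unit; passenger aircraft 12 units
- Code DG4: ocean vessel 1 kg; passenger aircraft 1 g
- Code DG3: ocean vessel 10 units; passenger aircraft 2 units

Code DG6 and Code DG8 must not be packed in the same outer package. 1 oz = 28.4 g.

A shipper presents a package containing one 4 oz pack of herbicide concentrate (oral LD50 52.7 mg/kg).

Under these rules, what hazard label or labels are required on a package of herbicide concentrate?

Code DG4

With oral LD50 52.7 mg/kg (< 100 mg/kg), the herbicide concentrate falls in Code DG4.
Only the Code DG4 label is required.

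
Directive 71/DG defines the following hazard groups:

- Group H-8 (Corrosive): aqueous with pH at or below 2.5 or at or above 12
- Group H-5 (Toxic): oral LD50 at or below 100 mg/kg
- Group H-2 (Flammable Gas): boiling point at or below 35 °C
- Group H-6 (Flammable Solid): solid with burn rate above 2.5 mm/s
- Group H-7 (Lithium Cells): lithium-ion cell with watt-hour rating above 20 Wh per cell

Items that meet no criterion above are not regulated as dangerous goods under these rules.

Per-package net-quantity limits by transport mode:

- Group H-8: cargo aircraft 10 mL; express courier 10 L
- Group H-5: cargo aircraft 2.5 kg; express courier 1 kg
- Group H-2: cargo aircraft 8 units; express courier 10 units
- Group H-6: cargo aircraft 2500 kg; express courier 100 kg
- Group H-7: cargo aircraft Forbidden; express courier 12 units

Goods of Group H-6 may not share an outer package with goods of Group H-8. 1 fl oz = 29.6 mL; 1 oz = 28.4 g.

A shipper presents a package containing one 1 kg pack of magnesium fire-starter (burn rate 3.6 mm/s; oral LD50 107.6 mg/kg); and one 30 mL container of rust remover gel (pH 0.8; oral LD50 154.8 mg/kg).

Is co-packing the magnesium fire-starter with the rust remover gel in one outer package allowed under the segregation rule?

No

With burn rate 3.6 mm/s (> 2.5 mm/s), the magnesium fire-starter falls in Group H-6.
pH 0.8 meets the Group H-8 criterion (Corrosive), so the rust remover gel is Group H-8.
Group H-6 and Group H-8 may not share an outer package.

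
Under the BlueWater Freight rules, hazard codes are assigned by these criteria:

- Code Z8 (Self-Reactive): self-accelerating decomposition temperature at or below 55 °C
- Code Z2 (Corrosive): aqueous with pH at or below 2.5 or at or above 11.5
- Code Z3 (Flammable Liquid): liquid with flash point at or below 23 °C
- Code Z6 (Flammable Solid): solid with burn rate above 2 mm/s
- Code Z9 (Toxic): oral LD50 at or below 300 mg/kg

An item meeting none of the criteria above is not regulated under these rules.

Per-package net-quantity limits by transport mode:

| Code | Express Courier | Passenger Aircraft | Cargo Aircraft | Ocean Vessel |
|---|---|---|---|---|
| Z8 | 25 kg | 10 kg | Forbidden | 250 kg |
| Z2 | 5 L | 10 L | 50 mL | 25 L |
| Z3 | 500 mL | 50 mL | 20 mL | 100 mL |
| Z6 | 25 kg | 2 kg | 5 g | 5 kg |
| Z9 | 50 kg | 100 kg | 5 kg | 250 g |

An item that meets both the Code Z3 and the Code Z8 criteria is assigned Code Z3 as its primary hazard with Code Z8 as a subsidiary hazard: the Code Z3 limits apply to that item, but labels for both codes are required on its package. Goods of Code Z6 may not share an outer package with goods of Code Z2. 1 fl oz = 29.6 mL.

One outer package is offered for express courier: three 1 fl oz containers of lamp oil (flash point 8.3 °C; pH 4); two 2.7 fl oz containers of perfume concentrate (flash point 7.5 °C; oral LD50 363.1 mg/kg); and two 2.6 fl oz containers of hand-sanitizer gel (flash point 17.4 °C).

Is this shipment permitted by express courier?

Yes

The lamp oil has flash point 8.3 °C, which is ≤ 23 °C, so it is Code Z3 (Flammable Liquid).
The perfume concentrate has flash point 7.5 °C, which is ≤ 23 °C, so it is Code Z3 (Flammable Liquid).
The hand-sanitizer gel has flash point 17.4 °C, which is ≤ 23 °C, so it is Code Z3 (Flammable Liquid).
Total Code Z3: (three 1 fl oz containers = 88.8 mL) + (two 2.7 fl oz containers = 159.84 mL) + (two 2.6 fl oz containers = 153.92 mL) = 402.56 mL.
402.56 mL ≤ 500 mL (express courier limit, Code Z3) — within limit.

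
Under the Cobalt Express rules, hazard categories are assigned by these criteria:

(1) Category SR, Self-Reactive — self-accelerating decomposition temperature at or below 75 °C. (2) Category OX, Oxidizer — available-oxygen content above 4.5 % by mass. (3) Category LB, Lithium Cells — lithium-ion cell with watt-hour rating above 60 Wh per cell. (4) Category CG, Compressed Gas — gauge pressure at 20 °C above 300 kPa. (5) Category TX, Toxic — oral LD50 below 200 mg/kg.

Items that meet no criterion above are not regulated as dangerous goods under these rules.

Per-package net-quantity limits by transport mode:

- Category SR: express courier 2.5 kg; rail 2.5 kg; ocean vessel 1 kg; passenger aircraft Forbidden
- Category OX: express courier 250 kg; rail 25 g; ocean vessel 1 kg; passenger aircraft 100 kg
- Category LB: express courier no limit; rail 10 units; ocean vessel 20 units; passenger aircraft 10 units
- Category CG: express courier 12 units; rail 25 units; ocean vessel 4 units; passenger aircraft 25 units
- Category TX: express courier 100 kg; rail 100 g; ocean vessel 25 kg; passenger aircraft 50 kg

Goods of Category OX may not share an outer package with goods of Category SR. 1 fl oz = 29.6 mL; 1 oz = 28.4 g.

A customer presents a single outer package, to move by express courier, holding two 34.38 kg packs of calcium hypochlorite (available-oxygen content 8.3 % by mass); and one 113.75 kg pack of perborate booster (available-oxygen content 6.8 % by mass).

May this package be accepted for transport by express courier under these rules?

Yes

The calcium hypochlorite has available-oxygen content 8.3 % by mass, which is > 4.5 % by mass, so it is Category OX (Oxidizer).
Available-oxygen content 6.8 % by mass meets the Category OX criterion (Oxidizer), so the perborate booster is Category OX.
Category OX net quantity: (two 34.38 kg packs = 68.76 kg) + 113.75 kg = 182.51 kg.
That is within the Category OX express courier limit of 250 kg.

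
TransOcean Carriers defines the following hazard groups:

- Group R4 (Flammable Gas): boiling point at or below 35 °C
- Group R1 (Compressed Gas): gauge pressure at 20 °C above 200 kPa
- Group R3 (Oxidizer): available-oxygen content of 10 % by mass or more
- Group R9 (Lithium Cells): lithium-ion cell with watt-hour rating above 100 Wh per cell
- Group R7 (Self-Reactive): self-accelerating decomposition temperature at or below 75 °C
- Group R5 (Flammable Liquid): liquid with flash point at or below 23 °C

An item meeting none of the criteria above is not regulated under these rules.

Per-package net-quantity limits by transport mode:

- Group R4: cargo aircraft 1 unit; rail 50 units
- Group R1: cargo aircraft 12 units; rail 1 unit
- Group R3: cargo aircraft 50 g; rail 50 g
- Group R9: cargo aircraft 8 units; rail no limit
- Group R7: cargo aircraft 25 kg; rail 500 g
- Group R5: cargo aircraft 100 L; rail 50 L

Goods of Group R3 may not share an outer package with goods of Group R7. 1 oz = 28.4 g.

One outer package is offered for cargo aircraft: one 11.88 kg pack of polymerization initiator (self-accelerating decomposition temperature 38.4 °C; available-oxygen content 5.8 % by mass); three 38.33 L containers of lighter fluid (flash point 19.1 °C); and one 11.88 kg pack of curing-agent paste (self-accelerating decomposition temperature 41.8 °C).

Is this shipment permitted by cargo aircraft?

With self-accelerating decomposition temperature 38.4 °C (≤ 75 °C), the polymerization initiator falls in Group R7.
Flash point 19.1 °C meets the Group R5 criterion (Flammable Liquid), so the lighter fluid is Group R5.
Self-accelerating decomposition temperature 41.8 °C meets the Group R7 criterion (Self-Reactive), so the curing-agent paste is Group R7.
Total Group R7: 11.88 kg + 11.88 kg = 23.76 kg.
23.76 kg ≤ 25 kg (cargo aircraft limit, Group R7) — within limit.
Group R5 quantity: three 38.33 L containers = 114.99 L.
114.99 L > 100 L (cargo aircraft limit, Group R5) — over the limit.
The segregation rule (Group R3 with Group R7) does not apply to Group R7 with Group R5.

No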